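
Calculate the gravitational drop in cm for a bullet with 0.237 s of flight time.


drop = 0.5*g*t^2 = 0.5*9.81*0.237^2 = 0.275509 m ≈ 27.55 cm

27.55 cm


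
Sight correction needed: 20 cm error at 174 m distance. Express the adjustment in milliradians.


1 mrad subtends 1 cm per 10 m of range, so adj = error_cm / (dist_m / 10) = 20 / (174/10) = 1.149 mrad

1.149 mrad


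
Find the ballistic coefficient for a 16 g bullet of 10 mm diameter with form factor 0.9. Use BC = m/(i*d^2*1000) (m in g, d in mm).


BC = m/(i*d^2*1000) = 16/(0.9 * 10^2 * 1000) = 0.0001778

0.0001778


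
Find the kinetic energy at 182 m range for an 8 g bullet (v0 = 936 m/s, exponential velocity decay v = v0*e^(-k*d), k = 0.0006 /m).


v = v0*exp(-k*d) = 936*exp(-0.0006*182) = 839.172 m/s
E = 0.5*m*v^2 = 0.5*0.008*839.172^2 = 2817 J

2817 J


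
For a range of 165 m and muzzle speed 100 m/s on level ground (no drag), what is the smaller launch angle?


sin(2*theta) = R*g/v0^2 = 165*9.81/100^2 = 0.161865, theta = arcsin(0.161865)/2 = 4.658°

4.658 degrees


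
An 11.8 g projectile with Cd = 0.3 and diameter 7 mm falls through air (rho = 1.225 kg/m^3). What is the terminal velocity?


A = pi*(d/2)^2 = pi*(7/2000)^2 = 3.84845e-05 m^2
vt = sqrt(2mg/(Cd*rho*A)) = sqrt(2*0.0118*9.81/(0.3 * 1.225 * 3.84845e-05)) = 127.9 m/s

127.9 m/s


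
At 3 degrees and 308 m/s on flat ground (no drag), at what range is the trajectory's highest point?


R = v0^2*sin(2*theta)/g = 308^2*sin(2*3°)/9.81 = 1010.8 m
apex_dist = R/2 = 1010.8/2 = 505.4 m

505.4 m


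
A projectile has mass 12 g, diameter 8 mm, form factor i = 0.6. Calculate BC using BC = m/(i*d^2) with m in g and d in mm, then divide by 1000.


BC = m/(i*d^2*1000) = 12/(0.6 * 8^2 * 1000) = 0.0003125

0.0003125


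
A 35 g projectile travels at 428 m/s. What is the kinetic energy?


E = 0.5*m*v^2 = 0.5*0.035*428^2 = 3206 J

3206 J


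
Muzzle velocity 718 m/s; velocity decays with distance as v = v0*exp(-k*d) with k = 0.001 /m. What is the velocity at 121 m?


v = v0*exp(-k*d) = 718*exp(-0.001*121) = 636.2 m/s

636.2 m/s


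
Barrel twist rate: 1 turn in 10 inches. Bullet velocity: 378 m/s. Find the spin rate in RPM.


twist_m = 10*0.0254 = 0.254 m
spin = v/twist = 378/0.254 = 1488.189 rev/s
RPM = spin*60 = 1488.189*60 ≈ 89291 RPM

89291 RPM


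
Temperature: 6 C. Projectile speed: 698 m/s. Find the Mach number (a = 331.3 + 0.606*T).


a = 331.3 + 0.606*(6) = 334.936 m/s
M = v/a = 698/334.936 = 2.084

2.084


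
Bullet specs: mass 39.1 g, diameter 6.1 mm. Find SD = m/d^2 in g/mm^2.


SD = m/d^2 = 39.1/6.1^2 = 1.051 g/mm^2

1.051 g/mm^2


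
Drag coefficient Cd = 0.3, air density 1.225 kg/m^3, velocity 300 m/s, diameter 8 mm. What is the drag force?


A = pi*(d/2)^2 = pi*(8/2000)^2 = 5.02655e-05 m^2
Fd = 0.5*Cd*rho*A*v^2 = 0.5*0.3*1.225*5.02655e-05*300^2 = 0.8313 N

0.8313 N


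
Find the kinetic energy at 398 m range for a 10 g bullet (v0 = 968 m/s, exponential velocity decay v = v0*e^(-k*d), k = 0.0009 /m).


v = v0*exp(-k*d) = 968*exp(-0.0009*398) = 676.567 m/s
E = 0.5*m*v^2 = 0.5*0.01*676.567^2 = 2289 J

2289 J


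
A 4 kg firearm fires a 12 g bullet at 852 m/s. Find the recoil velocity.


v_recoil = m_p * v_p / m_gun = 0.012 * 852 / 4 = 2.556 m/s

2.556 m/s


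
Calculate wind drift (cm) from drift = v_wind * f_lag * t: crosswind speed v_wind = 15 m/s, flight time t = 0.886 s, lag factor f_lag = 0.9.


drift = v_wind * lag * t = 15 * 0.9 * 0.886 = 11.961 m ≈ 1196 cm

1196 cm


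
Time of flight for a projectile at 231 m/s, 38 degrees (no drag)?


T = 2*v0*sin(theta)/g = 2*231*sin(38°)/9.81 = 28.99 s

28.99 s


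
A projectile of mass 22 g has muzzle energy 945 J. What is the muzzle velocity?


v = sqrt(2*E/m) = sqrt(2*945/0.022) = 293.1 m/s

293.1 m/s


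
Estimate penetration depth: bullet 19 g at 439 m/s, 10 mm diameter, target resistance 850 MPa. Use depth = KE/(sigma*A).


A = pi*(d/2)^2 = pi*(10/2)^2 = 78.5398 mm^2
E = 0.5*m*v^2 = 0.5*0.019*439^2 = 1830.85 J
depth = E/(sigma*A) = 1830.85 J / (850 MPa * 78.5398 mm^2) = 1830.85/(850 * 78.5398) m = 0.0274248 m ≈ 27.42 mm

27.42 mm


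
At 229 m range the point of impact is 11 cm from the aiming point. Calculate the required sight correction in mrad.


1 mrad subtends 1 cm per 10 m of range, so adj = error_cm / (dist_m / 10) = 11 / (229/10) = 0.4803 mrad

0.4803 mrad


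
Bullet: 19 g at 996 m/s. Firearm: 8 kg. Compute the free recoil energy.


v_r = m_p*v_p/m_gun = 0.019*996/8 = 2.3655 m/s, E_r = 0.5*m_gun*v_r^2 = 0.5*8*2.3655^2 = 22.38 J

22.38 J


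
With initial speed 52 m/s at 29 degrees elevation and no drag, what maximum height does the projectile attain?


H = (v0*sin(theta))^2 / (2g) = (52*sin(29°))^2 / (2*9.81) = 32.39 m

32.39 m


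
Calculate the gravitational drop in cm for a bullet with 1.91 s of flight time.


drop = 0.5*g*t^2 = 0.5*9.81*1.91^2 = 17.8939 m ≈ 1789 cm

1789 cm


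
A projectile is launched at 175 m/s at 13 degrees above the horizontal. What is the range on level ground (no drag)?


R = v0^2 * sin(2*theta) / g = 175^2 * sin(2*13°) / 9.81 = 1369 m

1369 m


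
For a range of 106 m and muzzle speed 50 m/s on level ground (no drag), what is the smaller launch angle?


sin(2*theta) = R*g/v0^2 = 106*9.81/50^2 = 0.415944, theta = arcsin(0.415944)/2 = 12.29°

12.29 degrees


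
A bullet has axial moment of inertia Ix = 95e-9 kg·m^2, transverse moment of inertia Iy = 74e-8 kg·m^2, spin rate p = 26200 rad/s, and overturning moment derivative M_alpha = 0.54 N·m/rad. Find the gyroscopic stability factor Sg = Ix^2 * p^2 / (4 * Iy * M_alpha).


Sg = Ix^2 * p^2 / (4 * Iy * M_alpha) = (95e-9)^2 * 26200^2 / (4 * 74e-8 * 0.54) = 3.876

3.876


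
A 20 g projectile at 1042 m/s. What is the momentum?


p = m*v = 0.02*1042 = 20.84 kg·m/s

20.84 kg·m/s


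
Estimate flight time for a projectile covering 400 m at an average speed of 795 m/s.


t = d/v = 400/795 = 0.5031 s

0.5031 s


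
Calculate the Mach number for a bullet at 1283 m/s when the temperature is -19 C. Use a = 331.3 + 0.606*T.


a = 331.3 + 0.606*(-19) = 319.786 m/s
M = v/a = 1283/319.786 = 4.012

4.012


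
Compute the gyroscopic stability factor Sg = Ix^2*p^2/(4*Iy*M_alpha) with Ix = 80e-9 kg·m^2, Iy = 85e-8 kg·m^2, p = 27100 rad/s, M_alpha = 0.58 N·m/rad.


Sg = Ix^2 * p^2 / (4 * Iy * M_alpha) = (80e-9)^2 * 27100^2 / (4 * 85e-8 * 0.58) = 2.383

2.383


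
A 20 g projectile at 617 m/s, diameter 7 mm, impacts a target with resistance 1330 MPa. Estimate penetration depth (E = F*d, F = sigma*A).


A = pi*(d/2)^2 = pi*(7/2)^2 = 38.4845 mm^2
E = 0.5*m*v^2 = 0.5*0.02*617^2 = 3806.89 J
depth = E/(sigma*A) = 3806.89 J / (1330 MPa * 38.4845 mm^2) = 3806.89/(1330 * 38.4845) m = 0.074376 m ≈ 74.38 mm

74.38 mm


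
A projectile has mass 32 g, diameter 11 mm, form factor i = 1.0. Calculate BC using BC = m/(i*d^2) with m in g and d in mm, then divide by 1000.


BC = m/(i*d^2*1000) = 32/(1.0 * 11^2 * 1000) = 0.0002645

0.0002645


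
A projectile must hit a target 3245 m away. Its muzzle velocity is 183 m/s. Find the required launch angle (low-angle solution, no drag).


sin(2*theta) = R*g/v0^2 = 3245*9.81/183^2 = 0.950564, theta = arcsin(0.950564)/2 = 35.95°

35.95 degrees


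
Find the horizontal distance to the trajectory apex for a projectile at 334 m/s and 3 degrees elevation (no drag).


R = v0^2*sin(2*theta)/g = 334^2*sin(2*3°)/9.81 = 1188.66 m
apex_dist = R/2 = 1188.66/2 = 594.3 m

594.3 m


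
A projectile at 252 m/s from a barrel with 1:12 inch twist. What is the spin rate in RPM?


twist_m = 12*0.0254 = 0.3048 m
spin = v/twist = 252/0.3048 = 826.7717 rev/s
RPM = spin*60 = 826.7717*60 ≈ 49606 RPM

49606 RPM


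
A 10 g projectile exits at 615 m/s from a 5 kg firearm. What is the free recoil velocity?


v_recoil = m_p * v_p / m_gun = 0.01 * 615 / 5 = 1.23 m/s

1.23 m/s


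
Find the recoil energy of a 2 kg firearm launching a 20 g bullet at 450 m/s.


v_r = m_p*v_p/m_gun = 0.02*450/2 = 4.5 m/s, E_r = 0.5*m_gun*v_r^2 = 0.5*2*4.5^2 = 20.25 J

20.25 J


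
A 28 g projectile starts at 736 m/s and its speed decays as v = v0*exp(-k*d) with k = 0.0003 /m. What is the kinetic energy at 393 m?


v = v0*exp(-k*d) = 736*exp(-0.0003*393) = 654.146 m/s
E = 0.5*m*v^2 = 0.5*0.028*654.146^2 = 5991 J

5991 J


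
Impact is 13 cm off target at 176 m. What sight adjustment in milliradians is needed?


1 mrad subtends 1 cm per 10 m of range, so adj = error_cm / (dist_m / 10) = 13 / (176/10) = 0.7386 mrad

0.7386 mrad


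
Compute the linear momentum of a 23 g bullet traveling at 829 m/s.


p = m*v = 0.023*829 = 19.07 kg·m/s

19.07 kg·m/s


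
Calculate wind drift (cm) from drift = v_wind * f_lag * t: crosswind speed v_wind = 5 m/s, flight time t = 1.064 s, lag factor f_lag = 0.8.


drift = v_wind * lag * t = 5 * 0.8 * 1.064 = 4.256 m ≈ 425.6 cm

425.6 cm


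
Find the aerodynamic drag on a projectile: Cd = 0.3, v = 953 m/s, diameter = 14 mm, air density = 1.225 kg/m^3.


A = pi*(d/2)^2 = pi*(14/2000)^2 = 1.53938e-04 m^2
Fd = 0.5*Cd*rho*A*v^2 = 0.5*0.3*1.225*1.53938e-04*953^2 = 25.69 N

25.69 N


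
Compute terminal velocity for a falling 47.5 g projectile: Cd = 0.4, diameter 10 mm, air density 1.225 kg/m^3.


A = pi*(d/2)^2 = pi*(10/2000)^2 = 7.85398e-05 m^2
vt = sqrt(2mg/(Cd*rho*A)) = sqrt(2*0.0475*9.81/(0.4 * 1.225 * 7.85398e-05)) = 155.6 m/s

155.6 m/s


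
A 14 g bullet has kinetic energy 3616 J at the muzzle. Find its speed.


v = sqrt(2*E/m) = sqrt(2*3616/0.014) = 718.7 m/s

718.7 m/s


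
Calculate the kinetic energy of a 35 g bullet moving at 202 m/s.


E = 0.5*m*v^2 = 0.5*0.035*202^2 = 714.1 J

714.1 J


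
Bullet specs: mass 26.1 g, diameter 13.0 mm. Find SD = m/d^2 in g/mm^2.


SD = m/d^2 = 26.1/13.0^2 = 0.1544 g/mm^2

0.1544 g/mm^2


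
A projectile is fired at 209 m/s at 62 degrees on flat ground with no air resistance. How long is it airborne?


T = 2*v0*sin(theta)/g = 2*209*sin(62°)/9.81 = 37.62 s

37.62 s


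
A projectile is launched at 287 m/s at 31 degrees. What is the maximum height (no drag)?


H = (v0*sin(theta))^2 / (2g) = (287*sin(31°))^2 / (2*9.81) = 1114 m

1114 m


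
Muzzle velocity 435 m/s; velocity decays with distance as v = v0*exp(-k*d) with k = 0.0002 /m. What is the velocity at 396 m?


v = v0*exp(-k*d) = 435*exp(-0.0002*396) = 401.9 m/s

401.9 m/s


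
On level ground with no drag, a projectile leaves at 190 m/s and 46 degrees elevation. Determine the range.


R = v0^2 * sin(2*theta) / g = 190^2 * sin(2*46°) / 9.81 = 3678 m

3678 m


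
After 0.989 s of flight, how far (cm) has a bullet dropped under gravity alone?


drop = 0.5*g*t^2 = 0.5*9.81*0.989^2 = 4.79768 m ≈ 479.8 cm

479.8 cm


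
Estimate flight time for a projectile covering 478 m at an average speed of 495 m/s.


t = d/v = 478/495 = 0.9657 s

0.9657 s


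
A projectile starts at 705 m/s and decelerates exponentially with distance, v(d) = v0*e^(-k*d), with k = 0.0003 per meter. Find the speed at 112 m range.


v = v0*exp(-k*d) = 705*exp(-0.0003*112) = 681.7 m/s

681.7 m/s


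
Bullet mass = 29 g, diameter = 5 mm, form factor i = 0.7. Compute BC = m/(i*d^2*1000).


BC = m/(i*d^2*1000) = 29/(0.7 * 5^2 * 1000) = 0.001657

0.001657


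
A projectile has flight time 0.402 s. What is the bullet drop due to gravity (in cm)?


drop = 0.5*g*t^2 = 0.5*9.81*0.402^2 = 0.792668 m ≈ 79.27 cm

79.27 cm


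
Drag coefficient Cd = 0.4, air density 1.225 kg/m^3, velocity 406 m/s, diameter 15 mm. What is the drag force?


A = pi*(d/2)^2 = pi*(15/2000)^2 = 1.76715e-04 m^2
Fd = 0.5*Cd*rho*A*v^2 = 0.5*0.4*1.225*1.76715e-04*406^2 = 7.137 N

7.137 N


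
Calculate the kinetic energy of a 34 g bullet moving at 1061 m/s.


E = 0.5*m*v^2 = 0.5*0.034*1061^2 = 19137 J

19137 J


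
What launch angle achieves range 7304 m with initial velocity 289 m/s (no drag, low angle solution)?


sin(2*theta) = R*g/v0^2 = 7304*9.81/289^2 = 0.857895, theta = arcsin(0.857895)/2 = 29.54°

29.54 degrees


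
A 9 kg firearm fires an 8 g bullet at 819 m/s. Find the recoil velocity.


v_recoil = m_p * v_p / m_gun = 0.008 * 819 / 9 = 0.728 m/s

0.728 m/s


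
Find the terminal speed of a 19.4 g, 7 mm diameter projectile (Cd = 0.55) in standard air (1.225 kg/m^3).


A = pi*(d/2)^2 = pi*(7/2000)^2 = 3.84845e-05 m^2
vt = sqrt(2mg/(Cd*rho*A)) = sqrt(2*0.0194*9.81/(0.55 * 1.225 * 3.84845e-05)) = 121.2 m/s

121.2 m/s


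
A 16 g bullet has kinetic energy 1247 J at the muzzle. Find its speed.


v = sqrt(2*E/m) = sqrt(2*1247/0.016) = 394.8 m/s

394.8 m/s


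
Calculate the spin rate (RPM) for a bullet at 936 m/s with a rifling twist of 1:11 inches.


twist_m = 11*0.0254 = 0.2794 m
spin = v/twist = 936/0.2794 = 3350.036 rev/s
RPM = spin*60 = 3350.036*60 ≈ 201002 RPM

201002 RPM


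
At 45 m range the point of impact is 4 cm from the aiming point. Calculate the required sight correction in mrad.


1 mrad subtends 1 cm per 10 m of range, so adj = error_cm / (dist_m / 10) = 4 / (45/10) = 0.8889 mrad

0.8889 mrad


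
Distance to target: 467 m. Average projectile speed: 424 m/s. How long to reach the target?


t = d/v = 467/424 = 1.101 s

1.101 s


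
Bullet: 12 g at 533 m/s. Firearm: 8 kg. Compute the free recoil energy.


v_r = m_p*v_p/m_gun = 0.012*533/8 = 0.7995 m/s, E_r = 0.5*m_gun*v_r^2 = 0.5*8*0.7995^2 = 2.557 J

2.557 J


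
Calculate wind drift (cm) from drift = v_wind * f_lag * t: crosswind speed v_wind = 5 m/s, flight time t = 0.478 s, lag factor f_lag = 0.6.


drift = v_wind * lag * t = 5 * 0.6 * 0.478 = 1.434 m ≈ 143.4 cm

143.4 cm


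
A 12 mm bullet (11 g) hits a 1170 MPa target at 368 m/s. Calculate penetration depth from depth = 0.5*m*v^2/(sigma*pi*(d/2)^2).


A = pi*(d/2)^2 = pi*(12/2)^2 = 113.097 mm^2
E = 0.5*m*v^2 = 0.5*0.011*368^2 = 744.832 J
depth = E/(sigma*A) = 744.832 J / (1170 MPa * 113.097 mm^2) = 744.832/(1170 * 113.097) m = 0.00562886 m ≈ 5.629 mm

5.629 mm


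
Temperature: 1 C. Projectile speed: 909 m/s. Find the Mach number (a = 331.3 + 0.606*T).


a = 331.3 + 0.606*(1) = 331.906 m/s
M = v/a = 909/331.906 = 2.739

2.739


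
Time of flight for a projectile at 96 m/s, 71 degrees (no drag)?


T = 2*v0*sin(theta)/g = 2*96*sin(71°)/9.81 = 18.51 s

18.51 s


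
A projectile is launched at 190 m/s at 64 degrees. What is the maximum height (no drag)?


H = (v0*sin(theta))^2 / (2g) = (190*sin(64°))^2 / (2*9.81) = 1486 m

1486 m


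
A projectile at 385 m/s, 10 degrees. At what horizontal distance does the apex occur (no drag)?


R = v0^2*sin(2*theta)/g = 385^2*sin(2*10°)/9.81 = 5167.78 m
apex_dist = R/2 = 5167.78/2 = 2584 m

2584 m


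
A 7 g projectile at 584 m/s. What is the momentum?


p = m*v = 0.007*584 = 4.088 kg·m/s

4.088 kg·m/s


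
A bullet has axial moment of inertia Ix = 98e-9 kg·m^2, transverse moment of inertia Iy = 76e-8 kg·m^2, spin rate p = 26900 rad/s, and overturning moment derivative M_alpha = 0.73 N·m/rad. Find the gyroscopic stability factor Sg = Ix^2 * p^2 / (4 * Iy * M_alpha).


Sg = Ix^2 * p^2 / (4 * Iy * M_alpha) = (98e-9)^2 * 26900^2 / (4 * 76e-8 * 0.73) = 3.132

3.132


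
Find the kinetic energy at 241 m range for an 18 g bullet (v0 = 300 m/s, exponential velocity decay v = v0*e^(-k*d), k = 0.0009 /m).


v = v0*exp(-k*d) = 300*exp(-0.0009*241) = 241.503 m/s
E = 0.5*m*v^2 = 0.5*0.018*241.503^2 = 524.9 J

524.9 J


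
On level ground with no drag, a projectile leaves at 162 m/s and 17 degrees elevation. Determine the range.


R = v0^2 * sin(2*theta) / g = 162^2 * sin(2*17°) / 9.81 = 1496 m

1496 m


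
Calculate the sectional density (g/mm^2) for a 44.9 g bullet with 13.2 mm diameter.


SD = m/d^2 = 44.9/13.2^2 = 0.2577 g/mm^2

0.2577 g/mm^2


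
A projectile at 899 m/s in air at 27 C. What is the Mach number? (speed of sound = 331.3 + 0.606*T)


a = 331.3 + 0.606*(27) = 347.662 m/s
M = v/a = 899/347.662 = 2.586

2.586


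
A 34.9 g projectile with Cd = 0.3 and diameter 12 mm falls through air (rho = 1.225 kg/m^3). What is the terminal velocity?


A = pi*(d/2)^2 = pi*(12/2000)^2 = 1.13097e-04 m^2
vt = sqrt(2mg/(Cd*rho*A)) = sqrt(2*0.0349*9.81/(0.3 * 1.225 * 1.13097e-04)) = 128.4 m/s

128.4 m/s


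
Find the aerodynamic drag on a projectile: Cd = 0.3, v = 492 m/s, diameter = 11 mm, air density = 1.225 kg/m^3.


A = pi*(d/2)^2 = pi*(11/2000)^2 = 9.50332e-05 m^2
Fd = 0.5*Cd*rho*A*v^2 = 0.5*0.3*1.225*9.50332e-05*492^2 = 4.227 N

4.227 N


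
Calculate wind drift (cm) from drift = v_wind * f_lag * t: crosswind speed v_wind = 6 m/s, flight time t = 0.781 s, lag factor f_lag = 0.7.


drift = v_wind * lag * t = 6 * 0.7 * 0.781 = 3.2802 m ≈ 328 cm

328 cm


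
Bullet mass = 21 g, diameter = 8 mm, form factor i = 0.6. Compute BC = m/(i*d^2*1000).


BC = m/(i*d^2*1000) = 21/(0.6 * 8^2 * 1000) = 0.0005469

0.0005469


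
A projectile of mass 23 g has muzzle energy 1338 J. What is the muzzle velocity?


v = sqrt(2*E/m) = sqrt(2*1338/0.023) = 341.1 m/s

341.1 m/s


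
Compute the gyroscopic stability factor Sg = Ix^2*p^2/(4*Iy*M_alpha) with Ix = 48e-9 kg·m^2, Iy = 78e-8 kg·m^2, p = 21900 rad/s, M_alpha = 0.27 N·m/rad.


Sg = Ix^2 * p^2 / (4 * Iy * M_alpha) = (48e-9)^2 * 21900^2 / (4 * 78e-8 * 0.27) = 1.312

1.312


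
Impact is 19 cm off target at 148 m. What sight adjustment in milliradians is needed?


1 mrad subtends 1 cm per 10 m of range, so adj = error_cm / (dist_m / 10) = 19 / (148/10) = 1.284 mrad

1.284 mrad


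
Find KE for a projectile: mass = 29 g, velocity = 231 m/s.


E = 0.5*m*v^2 = 0.5*0.029*231^2 = 773.7 J

773.7 J


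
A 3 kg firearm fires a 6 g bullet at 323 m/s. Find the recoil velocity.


v_recoil = m_p * v_p / m_gun = 0.006 * 323 / 3 = 0.646 m/s

0.646 m/s


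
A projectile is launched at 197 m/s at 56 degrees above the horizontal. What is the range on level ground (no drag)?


R = v0^2 * sin(2*theta) / g = 197^2 * sin(2*56°) / 9.81 = 3668 m

3668 m


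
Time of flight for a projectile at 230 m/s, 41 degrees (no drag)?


T = 2*v0*sin(theta)/g = 2*230*sin(41°)/9.81 = 30.76 s

30.76 s


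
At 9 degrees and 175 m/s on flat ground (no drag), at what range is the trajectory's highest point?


R = v0^2*sin(2*theta)/g = 175^2*sin(2*9°)/9.81 = 964.694 m
apex_dist = R/2 = 964.694/2 = 482.3 m

482.3 m


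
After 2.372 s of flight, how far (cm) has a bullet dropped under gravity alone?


drop = 0.5*g*t^2 = 0.5*9.81*2.372^2 = 27.5974 m ≈ 2760 cm

2760 cm


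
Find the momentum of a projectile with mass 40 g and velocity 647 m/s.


p = m*v = 0.04*647 = 25.88 kg·m/s

25.88 kg·m/s


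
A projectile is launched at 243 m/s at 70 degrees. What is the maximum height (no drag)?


H = (v0*sin(theta))^2 / (2g) = (243*sin(70°))^2 / (2*9.81) = 2658 m

2658 m


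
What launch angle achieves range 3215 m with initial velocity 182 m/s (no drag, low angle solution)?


sin(2*theta) = R*g/v0^2 = 3215*9.81/182^2 = 0.952154, theta = arcsin(0.952154)/2 = 36.1°

36.1 degrees


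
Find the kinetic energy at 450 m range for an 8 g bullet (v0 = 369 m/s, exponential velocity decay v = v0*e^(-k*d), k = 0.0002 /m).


v = v0*exp(-k*d) = 369*exp(-0.0002*450) = 337.241 m/s
E = 0.5*m*v^2 = 0.5*0.008*337.241^2 = 454.9 J

454.9 J


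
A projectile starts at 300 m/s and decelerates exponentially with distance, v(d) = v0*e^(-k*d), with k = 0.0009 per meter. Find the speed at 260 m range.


v = v0*exp(-k*d) = 300*exp(-0.0009*260) = 237.4 m/s

237.4 m/s


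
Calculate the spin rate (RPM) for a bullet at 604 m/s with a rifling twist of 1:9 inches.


twist_m = 9*0.0254 = 0.2286 m
spin = v/twist = 604/0.2286 = 2642.17 rev/s
RPM = spin*60 = 2642.17*60 ≈ 158530 RPM

158530 RPM


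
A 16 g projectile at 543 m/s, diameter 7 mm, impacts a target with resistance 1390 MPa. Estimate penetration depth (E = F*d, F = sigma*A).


A = pi*(d/2)^2 = pi*(7/2)^2 = 38.4845 mm^2
E = 0.5*m*v^2 = 0.5*0.016*543^2 = 2358.79 J
depth = E/(sigma*A) = 2358.79 J / (1390 MPa * 38.4845 mm^2) = 2358.79/(1390 * 38.4845) m = 0.044095 m ≈ 44.09 mm

44.09 mm


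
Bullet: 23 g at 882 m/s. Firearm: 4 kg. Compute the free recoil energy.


v_r = m_p*v_p/m_gun = 0.023*882/4 = 5.0715 m/s, E_r = 0.5*m_gun*v_r^2 = 0.5*4*5.0715^2 = 51.44 J

51.44 J


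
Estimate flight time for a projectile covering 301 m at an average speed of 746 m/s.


t = d/v = 301/746 = 0.4035 s

0.4035 s


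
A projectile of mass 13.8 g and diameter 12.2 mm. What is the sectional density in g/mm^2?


SD = m/d^2 = 13.8/12.2^2 = 0.09272 g/mm^2

0.09272 g/mm^2


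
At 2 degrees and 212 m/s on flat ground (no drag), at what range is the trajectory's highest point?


R = v0^2*sin(2*theta)/g = 212^2*sin(2*2°)/9.81 = 319.586 m
apex_dist = R/2 = 319.586/2 = 159.8 m

159.8 m


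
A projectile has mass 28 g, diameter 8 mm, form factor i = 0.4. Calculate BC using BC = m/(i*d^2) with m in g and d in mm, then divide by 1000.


BC = m/(i*d^2*1000) = 28/(0.4 * 8^2 * 1000) = 0.001094

0.001094


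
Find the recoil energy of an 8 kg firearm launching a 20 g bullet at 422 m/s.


v_r = m_p*v_p/m_gun = 0.02*422/8 = 1.055 m/s, E_r = 0.5*m_gun*v_r^2 = 0.5*8*1.055^2 = 4.452 J

4.452 J


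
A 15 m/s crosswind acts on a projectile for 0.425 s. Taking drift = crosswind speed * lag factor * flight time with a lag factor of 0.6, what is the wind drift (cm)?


drift = v_wind * lag * t = 15 * 0.6 * 0.425 = 3.825 m ≈ 382.5 cm

382.5 cm


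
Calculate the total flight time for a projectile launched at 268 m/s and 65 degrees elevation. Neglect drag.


T = 2*v0*sin(theta)/g = 2*268*sin(65°)/9.81 = 49.52 s

49.52 s


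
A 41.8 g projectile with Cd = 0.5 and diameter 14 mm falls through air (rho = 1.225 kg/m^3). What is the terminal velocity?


A = pi*(d/2)^2 = pi*(14/2000)^2 = 1.53938e-04 m^2
vt = sqrt(2mg/(Cd*rho*A)) = sqrt(2*0.0418*9.81/(0.5 * 1.225 * 1.53938e-04)) = 93.26 m/s

93.26 m/s


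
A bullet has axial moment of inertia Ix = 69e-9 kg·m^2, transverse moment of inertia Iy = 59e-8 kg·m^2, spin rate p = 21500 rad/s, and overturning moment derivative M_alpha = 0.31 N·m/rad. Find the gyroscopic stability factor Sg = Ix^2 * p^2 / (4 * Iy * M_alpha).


Sg = Ix^2 * p^2 / (4 * Iy * M_alpha) = (69e-9)^2 * 21500^2 / (4 * 59e-8 * 0.31) = 3.008

3.008


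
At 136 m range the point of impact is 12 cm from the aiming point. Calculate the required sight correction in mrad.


1 mrad subtends 1 cm per 10 m of range, so adj = error_cm / (dist_m / 10) = 12 / (136/10) = 0.8824 mrad

0.8824 mrad


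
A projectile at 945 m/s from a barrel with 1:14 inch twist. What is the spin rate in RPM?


twist_m = 14*0.0254 = 0.3556 m
spin = v/twist = 945/0.3556 = 2657.48 rev/s
RPM = spin*60 = 2657.48*60 ≈ 159449 RPM

159449 RPM


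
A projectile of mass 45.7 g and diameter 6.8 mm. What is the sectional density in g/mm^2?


SD = m/d^2 = 45.7/6.8^2 = 0.9883 g/mm^2

0.9883 g/mm^2


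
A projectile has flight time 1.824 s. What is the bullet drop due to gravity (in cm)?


drop = 0.5*g*t^2 = 0.5*9.81*1.824^2 = 16.3188 m ≈ 1632 cm

1632 cm


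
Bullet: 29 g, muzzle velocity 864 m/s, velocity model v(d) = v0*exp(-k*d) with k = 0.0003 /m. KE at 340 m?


v = v0*exp(-k*d) = 864*exp(-0.0003*340) = 780.218 m/s
E = 0.5*m*v^2 = 0.5*0.029*780.218^2 = 8827 J

8827 J


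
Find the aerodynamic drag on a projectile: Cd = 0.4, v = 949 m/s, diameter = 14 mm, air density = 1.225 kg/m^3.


A = pi*(d/2)^2 = pi*(14/2000)^2 = 1.53938e-04 m^2
Fd = 0.5*Cd*rho*A*v^2 = 0.5*0.4*1.225*1.53938e-04*949^2 = 33.97 N

33.97 N


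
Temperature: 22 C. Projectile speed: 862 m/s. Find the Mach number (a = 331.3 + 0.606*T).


a = 331.3 + 0.606*(22) = 344.632 m/s
M = v/a = 862/344.632 = 2.501

2.501


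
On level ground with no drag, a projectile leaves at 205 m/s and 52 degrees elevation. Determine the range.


R = v0^2 * sin(2*theta) / g = 205^2 * sin(2*52°) / 9.81 = 4157 m

4157 m


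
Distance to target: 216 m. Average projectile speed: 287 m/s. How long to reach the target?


t = d/v = 216/287 = 0.7526 s

0.7526 s


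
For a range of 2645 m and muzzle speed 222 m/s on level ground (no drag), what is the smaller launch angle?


sin(2*theta) = R*g/v0^2 = 2645*9.81/222^2 = 0.526488, theta = arcsin(0.526488)/2 = 15.88°

15.88 degrees


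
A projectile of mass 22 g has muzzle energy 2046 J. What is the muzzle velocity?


v = sqrt(2*E/m) = sqrt(2*2046/0.022) = 431.3 m/s

431.3 m/s


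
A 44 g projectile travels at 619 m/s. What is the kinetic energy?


E = 0.5*m*v^2 = 0.5*0.044*619^2 = 8430 J

8430 J


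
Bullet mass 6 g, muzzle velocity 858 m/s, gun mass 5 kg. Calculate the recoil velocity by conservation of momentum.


v_recoil = m_p * v_p / m_gun = 0.006 * 858 / 5 = 1.03 m/s

1.03 m/s


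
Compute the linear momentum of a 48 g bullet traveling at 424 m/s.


p = m*v = 0.048*424 = 20.35 kg·m/s

20.35 kg·m/s


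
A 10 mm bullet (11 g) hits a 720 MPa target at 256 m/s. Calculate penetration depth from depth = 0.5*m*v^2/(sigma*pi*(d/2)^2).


A = pi*(d/2)^2 = pi*(10/2)^2 = 78.5398 mm^2
E = 0.5*m*v^2 = 0.5*0.011*256^2 = 360.448 J
depth = E/(sigma*A) = 360.448 J / (720 MPa * 78.5398 mm^2) = 360.448/(720 * 78.5398) m = 0.00637412 m ≈ 6.374 mm

6.374 mm


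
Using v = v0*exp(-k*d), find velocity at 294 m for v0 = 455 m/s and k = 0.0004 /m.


v = v0*exp(-k*d) = 455*exp(-0.0004*294) = 404.5 m/s

404.5 m/s


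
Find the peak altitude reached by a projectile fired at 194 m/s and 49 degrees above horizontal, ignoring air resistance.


H = (v0*sin(theta))^2 / (2g) = (194*sin(49°))^2 / (2*9.81) = 1093 m

1093 m


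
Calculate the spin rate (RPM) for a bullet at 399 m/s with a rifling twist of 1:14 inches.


twist_m = 14*0.0254 = 0.3556 m
spin = v/twist = 399/0.3556 = 1122.047 rev/s
RPM = spin*60 = 1122.047*60 ≈ 67323 RPM

67323 RPM


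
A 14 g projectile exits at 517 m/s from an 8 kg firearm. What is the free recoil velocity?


v_recoil = m_p * v_p / m_gun = 0.014 * 517 / 8 = 0.9048 m/s

0.9048 m/s


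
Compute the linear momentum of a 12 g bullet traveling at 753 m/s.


p = m*v = 0.012*753 = 9.036 kg·m/s

9.036 kg·m/s


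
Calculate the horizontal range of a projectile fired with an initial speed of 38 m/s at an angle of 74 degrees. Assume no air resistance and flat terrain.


R = v0^2 * sin(2*theta) / g = 38^2 * sin(2*74°) / 9.81 = 78 m

78 m


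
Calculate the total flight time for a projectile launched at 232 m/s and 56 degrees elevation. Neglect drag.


T = 2*v0*sin(theta)/g = 2*232*sin(56°)/9.81 = 39.21 s

39.21 s


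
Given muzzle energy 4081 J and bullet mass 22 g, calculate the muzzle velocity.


v = sqrt(2*E/m) = sqrt(2*4081/0.022) = 609.1 m/s

609.1 m/s


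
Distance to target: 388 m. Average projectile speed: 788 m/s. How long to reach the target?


t = d/v = 388/788 = 0.4924 s

0.4924 s


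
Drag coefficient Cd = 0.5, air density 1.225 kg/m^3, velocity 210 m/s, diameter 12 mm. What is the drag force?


A = pi*(d/2)^2 = pi*(12/2000)^2 = 1.13097e-04 m^2
Fd = 0.5*Cd*rho*A*v^2 = 0.5*0.5*1.225*1.13097e-04*210^2 = 1.527 N

1.527 N


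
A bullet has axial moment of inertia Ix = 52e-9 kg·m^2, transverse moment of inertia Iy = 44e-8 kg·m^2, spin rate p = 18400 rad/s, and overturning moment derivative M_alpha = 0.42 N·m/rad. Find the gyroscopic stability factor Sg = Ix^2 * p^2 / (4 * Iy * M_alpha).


Sg = Ix^2 * p^2 / (4 * Iy * M_alpha) = (52e-9)^2 * 18400^2 / (4 * 44e-8 * 0.42) = 1.238

1.238


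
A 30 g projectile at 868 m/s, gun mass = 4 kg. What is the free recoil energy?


v_r = m_p*v_p/m_gun = 0.03*868/4 = 6.51 m/s, E_r = 0.5*m_gun*v_r^2 = 0.5*4*6.51^2 = 84.76 J

84.76 J


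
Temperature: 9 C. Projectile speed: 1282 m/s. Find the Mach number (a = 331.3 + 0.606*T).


a = 331.3 + 0.606*(9) = 336.754 m/s
M = v/a = 1282/336.754 = 3.807

3.807


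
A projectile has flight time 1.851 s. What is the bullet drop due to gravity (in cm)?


drop = 0.5*g*t^2 = 0.5*9.81*1.851^2 = 16.8055 m ≈ 1681 cm

1681 cm


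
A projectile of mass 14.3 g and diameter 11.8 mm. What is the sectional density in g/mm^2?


SD = m/d^2 = 14.3/11.8^2 = 0.1027 g/mm^2

0.1027 g/mm^2


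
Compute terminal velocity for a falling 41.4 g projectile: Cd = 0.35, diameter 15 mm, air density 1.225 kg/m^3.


A = pi*(d/2)^2 = pi*(15/2000)^2 = 1.76715e-04 m^2
vt = sqrt(2mg/(Cd*rho*A)) = sqrt(2*0.0414*9.81/(0.35 * 1.225 * 1.76715e-04)) = 103.5 m/s

103.5 m/s


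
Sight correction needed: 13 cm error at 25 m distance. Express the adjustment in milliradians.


1 mrad subtends 1 cm per 10 m of range, so adj = error_cm / (dist_m / 10) = 13 / (25/10) = 5.2 mrad

5.2 mrad


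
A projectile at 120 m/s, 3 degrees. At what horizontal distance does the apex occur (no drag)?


R = v0^2*sin(2*theta)/g = 120^2*sin(2*3°)/9.81 = 153.436 m
apex_dist = R/2 = 153.436/2 = 76.72 m

76.72 m


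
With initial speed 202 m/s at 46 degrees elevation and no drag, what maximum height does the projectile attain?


H = (v0*sin(theta))^2 / (2g) = (202*sin(46°))^2 / (2*9.81) = 1076 m

1076 m


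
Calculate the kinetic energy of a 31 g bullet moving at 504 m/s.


E = 0.5*m*v^2 = 0.5*0.031*504^2 = 3937 J

3937 J


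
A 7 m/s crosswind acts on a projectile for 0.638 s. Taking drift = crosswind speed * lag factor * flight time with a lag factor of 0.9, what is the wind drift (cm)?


drift = v_wind * lag * t = 7 * 0.9 * 0.638 = 4.0194 m ≈ 401.9 cm

401.9 cm


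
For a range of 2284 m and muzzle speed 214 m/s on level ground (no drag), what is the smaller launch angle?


sin(2*theta) = R*g/v0^2 = 2284*9.81/214^2 = 0.489258, theta = arcsin(0.489258)/2 = 14.65°

14.65 degrees


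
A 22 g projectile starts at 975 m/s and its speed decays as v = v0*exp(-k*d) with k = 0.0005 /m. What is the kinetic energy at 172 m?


v = v0*exp(-k*d) = 975*exp(-0.0005*172) = 894.654 m/s
E = 0.5*m*v^2 = 0.5*0.022*894.654^2 = 8804 J

8804 J


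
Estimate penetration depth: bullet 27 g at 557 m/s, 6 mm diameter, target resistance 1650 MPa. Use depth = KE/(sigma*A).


A = pi*(d/2)^2 = pi*(6/2)^2 = 28.2743 mm^2
E = 0.5*m*v^2 = 0.5*0.027*557^2 = 4188.36 J
depth = E/(sigma*A) = 4188.36 J / (1650 MPa * 28.2743 mm^2) = 4188.36/(1650 * 28.2743) m = 0.0897776 m ≈ 89.78 mm

89.78 mm


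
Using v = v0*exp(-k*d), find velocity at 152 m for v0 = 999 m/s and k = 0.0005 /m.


v = v0*exp(-k*d) = 999*exp(-0.0005*152) = 925.9 m/s

925.9 m/s


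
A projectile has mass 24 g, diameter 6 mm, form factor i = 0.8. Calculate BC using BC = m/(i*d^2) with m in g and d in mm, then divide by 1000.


BC = m/(i*d^2*1000) = 24/(0.8 * 6^2 * 1000) = 0.0008333

0.0008333


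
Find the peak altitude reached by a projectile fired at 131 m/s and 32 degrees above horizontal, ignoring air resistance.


H = (v0*sin(theta))^2 / (2g) = (131*sin(32°))^2 / (2*9.81) = 245.6 m

245.6 m


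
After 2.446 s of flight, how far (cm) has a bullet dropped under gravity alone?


drop = 0.5*g*t^2 = 0.5*9.81*2.446^2 = 29.3462 m ≈ 2935 cm

2935 cm


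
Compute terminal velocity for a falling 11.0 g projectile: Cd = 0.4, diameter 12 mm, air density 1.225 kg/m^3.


A = pi*(d/2)^2 = pi*(12/2000)^2 = 1.13097e-04 m^2
vt = sqrt(2mg/(Cd*rho*A)) = sqrt(2*0.011*9.81/(0.4 * 1.225 * 1.13097e-04)) = 62.41 m/s

62.41 m/s


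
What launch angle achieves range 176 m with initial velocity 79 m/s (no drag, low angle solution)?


sin(2*theta) = R*g/v0^2 = 176*9.81/79^2 = 0.276648, theta = arcsin(0.276648)/2 = 8.03°

8.03 degrees


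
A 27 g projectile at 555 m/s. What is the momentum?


p = m*v = 0.027*555 = 14.98 kg·m/s

14.98 kg·m/s


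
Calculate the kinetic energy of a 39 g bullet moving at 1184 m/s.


E = 0.5*m*v^2 = 0.5*0.039*1184^2 = 27336 J

27336 J


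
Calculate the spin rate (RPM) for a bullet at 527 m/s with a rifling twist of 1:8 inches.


twist_m = 8*0.0254 = 0.2032 m
spin = v/twist = 527/0.2032 = 2593.504 rev/s
RPM = spin*60 = 2593.504*60 ≈ 155610 RPM

155610 RPM


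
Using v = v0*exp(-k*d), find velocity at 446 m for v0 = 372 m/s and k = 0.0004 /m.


v = v0*exp(-k*d) = 372*exp(-0.0004*446) = 311.2 m/s

311.2 m/s


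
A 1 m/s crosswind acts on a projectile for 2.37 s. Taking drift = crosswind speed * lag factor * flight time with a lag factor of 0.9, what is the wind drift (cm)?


drift = v_wind * lag * t = 1 * 0.9 * 2.37 = 2.133 m ≈ 213.3 cm

213.3 cm


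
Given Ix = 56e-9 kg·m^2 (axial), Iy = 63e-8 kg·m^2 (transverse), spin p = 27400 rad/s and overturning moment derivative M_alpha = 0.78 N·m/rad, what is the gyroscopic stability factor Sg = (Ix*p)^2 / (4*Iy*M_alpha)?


Sg = Ix^2 * p^2 / (4 * Iy * M_alpha) = (56e-9)^2 * 27400^2 / (4 * 63e-8 * 0.78) = 1.198

1.198


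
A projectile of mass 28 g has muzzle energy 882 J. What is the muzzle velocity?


v = sqrt(2*E/m) = sqrt(2*882/0.028) = 251 m/s

251 m/s


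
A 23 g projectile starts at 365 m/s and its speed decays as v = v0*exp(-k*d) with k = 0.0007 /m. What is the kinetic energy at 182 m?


v = v0*exp(-k*d) = 365*exp(-0.0007*182) = 321.339 m/s
E = 0.5*m*v^2 = 0.5*0.023*321.339^2 = 1187 J

1187 J


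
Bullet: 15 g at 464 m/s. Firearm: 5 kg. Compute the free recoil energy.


v_r = m_p*v_p/m_gun = 0.015*464/5 = 1.392 m/s, E_r = 0.5*m_gun*v_r^2 = 0.5*5*1.392^2 = 4.844 J

4.844 J


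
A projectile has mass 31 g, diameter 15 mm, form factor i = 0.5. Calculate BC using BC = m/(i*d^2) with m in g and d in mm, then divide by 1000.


BC = m/(i*d^2*1000) = 31/(0.5 * 15^2 * 1000) = 0.0002756

0.0002756


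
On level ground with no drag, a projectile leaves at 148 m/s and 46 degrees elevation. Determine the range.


R = v0^2 * sin(2*theta) / g = 148^2 * sin(2*46°) / 9.81 = 2231 m

2231 m


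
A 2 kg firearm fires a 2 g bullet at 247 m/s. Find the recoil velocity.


v_recoil = m_p * v_p / m_gun = 0.002 * 247 / 2 = 0.247 m/s

0.247 m/s


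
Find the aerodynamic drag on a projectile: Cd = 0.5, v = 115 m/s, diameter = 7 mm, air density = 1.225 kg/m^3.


A = pi*(d/2)^2 = pi*(7/2000)^2 = 3.84845e-05 m^2
Fd = 0.5*Cd*rho*A*v^2 = 0.5*0.5*1.225*3.84845e-05*115^2 = 0.1559 N

0.1559 N


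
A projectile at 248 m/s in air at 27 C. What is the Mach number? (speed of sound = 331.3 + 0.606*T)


a = 331.3 + 0.606*(27) = 347.662 m/s
M = v/a = 248/347.662 = 0.7133

0.7133


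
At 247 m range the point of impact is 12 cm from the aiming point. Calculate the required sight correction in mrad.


1 mrad subtends 1 cm per 10 m of range, so adj = error_cm / (dist_m / 10) = 12 / (247/10) = 0.4858 mrad

0.4858 mrad


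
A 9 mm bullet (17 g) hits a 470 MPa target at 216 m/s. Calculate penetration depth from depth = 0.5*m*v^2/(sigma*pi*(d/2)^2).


A = pi*(d/2)^2 = pi*(9/2)^2 = 63.6173 mm^2
E = 0.5*m*v^2 = 0.5*0.017*216^2 = 396.576 J
depth = E/(sigma*A) = 396.576 J / (470 MPa * 63.6173 mm^2) = 396.576/(470 * 63.6173) m = 0.0132634 m ≈ 13.26 mm

13.26 mm


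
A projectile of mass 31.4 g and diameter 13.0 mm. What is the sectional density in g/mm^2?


SD = m/d^2 = 31.4/13.0^2 = 0.1858 g/mm^2

0.1858 g/mm^2


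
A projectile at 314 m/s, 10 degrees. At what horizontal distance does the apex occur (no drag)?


R = v0^2*sin(2*theta)/g = 314^2*sin(2*10°)/9.81 = 3437.49 m
apex_dist = R/2 = 3437.49/2 = 1719 m

1719 m


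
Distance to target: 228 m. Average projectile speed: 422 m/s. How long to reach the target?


t = d/v = 228/422 = 0.5403 s

0.5403 s


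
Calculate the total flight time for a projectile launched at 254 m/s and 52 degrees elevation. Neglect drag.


T = 2*v0*sin(theta)/g = 2*254*sin(52°)/9.81 = 40.81 s

40.81 s


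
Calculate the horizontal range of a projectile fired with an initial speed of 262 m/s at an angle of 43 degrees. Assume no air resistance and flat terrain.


R = v0^2 * sin(2*theta) / g = 262^2 * sin(2*43°) / 9.81 = 6980 m

6980 m


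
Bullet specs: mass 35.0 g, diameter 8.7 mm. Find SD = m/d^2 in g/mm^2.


SD = m/d^2 = 35.0/8.7^2 = 0.4624 g/mm^2

0.4624 g/mm^2


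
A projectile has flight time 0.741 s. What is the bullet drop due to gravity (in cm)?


drop = 0.5*g*t^2 = 0.5*9.81*0.741^2 = 2.69324 m ≈ 269.3 cm

269.3 cm


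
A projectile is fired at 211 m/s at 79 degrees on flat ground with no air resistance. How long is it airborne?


T = 2*v0*sin(theta)/g = 2*211*sin(79°)/9.81 = 42.23 s

42.23 s


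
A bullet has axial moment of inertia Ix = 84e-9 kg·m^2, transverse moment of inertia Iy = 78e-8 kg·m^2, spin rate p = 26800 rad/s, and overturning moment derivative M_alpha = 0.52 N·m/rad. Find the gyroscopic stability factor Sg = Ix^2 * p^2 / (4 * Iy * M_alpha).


Sg = Ix^2 * p^2 / (4 * Iy * M_alpha) = (84e-9)^2 * 26800^2 / (4 * 78e-8 * 0.52) = 3.124

3.124


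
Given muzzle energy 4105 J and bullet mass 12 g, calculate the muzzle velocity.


v = sqrt(2*E/m) = sqrt(2*4105/0.012) = 827.1 m/s

827.1 m/s


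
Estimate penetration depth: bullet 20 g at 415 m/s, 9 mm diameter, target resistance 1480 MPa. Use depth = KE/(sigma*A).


A = pi*(d/2)^2 = pi*(9/2)^2 = 63.6173 mm^2
E = 0.5*m*v^2 = 0.5*0.02*415^2 = 1722.25 J
depth = E/(sigma*A) = 1722.25 J / (1480 MPa * 63.6173 mm^2) = 1722.25/(1480 * 63.6173) m = 0.0182919 m ≈ 18.29 mm

18.29 mm


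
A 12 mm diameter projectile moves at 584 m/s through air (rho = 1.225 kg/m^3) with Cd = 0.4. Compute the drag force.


A = pi*(d/2)^2 = pi*(12/2000)^2 = 1.13097e-04 m^2
Fd = 0.5*Cd*rho*A*v^2 = 0.5*0.4*1.225*1.13097e-04*584^2 = 9.45 N

9.45 N


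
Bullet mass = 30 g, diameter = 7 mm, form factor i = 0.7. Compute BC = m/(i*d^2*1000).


BC = m/(i*d^2*1000) = 30/(0.7 * 7^2 * 1000) = 0.0008746

0.0008746


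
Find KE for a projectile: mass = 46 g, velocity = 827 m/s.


E = 0.5*m*v^2 = 0.5*0.046*827^2 = 15730 J

15730 J


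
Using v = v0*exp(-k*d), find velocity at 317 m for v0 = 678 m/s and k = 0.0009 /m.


v = v0*exp(-k*d) = 678*exp(-0.0009*317) = 509.7 m/s

509.7 m/s


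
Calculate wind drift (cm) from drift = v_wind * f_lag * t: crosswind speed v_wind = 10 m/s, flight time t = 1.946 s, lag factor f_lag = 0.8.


drift = v_wind * lag * t = 10 * 0.8 * 1.946 = 15.568 m ≈ 1557 cm

1557 cm


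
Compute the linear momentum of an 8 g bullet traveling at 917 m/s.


p = m*v = 0.008*917 = 7.336 kg·m/s

7.336 kg·m/s


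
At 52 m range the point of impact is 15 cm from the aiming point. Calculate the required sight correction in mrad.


1 mrad subtends 1 cm per 10 m of range, so adj = error_cm / (dist_m / 10) = 15 / (52/10) = 2.885 mrad

2.885 mrad


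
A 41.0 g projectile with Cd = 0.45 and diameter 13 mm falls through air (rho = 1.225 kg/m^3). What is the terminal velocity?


A = pi*(d/2)^2 = pi*(13/2000)^2 = 1.32732e-04 m^2
vt = sqrt(2mg/(Cd*rho*A)) = sqrt(2*0.041*9.81/(0.45 * 1.225 * 1.32732e-04)) = 104.9 m/s

104.9 m/s


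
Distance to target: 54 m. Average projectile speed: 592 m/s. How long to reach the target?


t = d/v = 54/592 = 0.09122 s

0.09122 s


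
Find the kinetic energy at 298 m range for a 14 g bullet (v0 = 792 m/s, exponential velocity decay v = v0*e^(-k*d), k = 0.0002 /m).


v = v0*exp(-k*d) = 792*exp(-0.0002*298) = 746.176 m/s
E = 0.5*m*v^2 = 0.5*0.014*746.176^2 = 3897 J

3897 J


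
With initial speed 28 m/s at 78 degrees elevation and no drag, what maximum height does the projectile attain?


H = (v0*sin(theta))^2 / (2g) = (28*sin(78°))^2 / (2*9.81) = 38.23 m

38.23 m
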